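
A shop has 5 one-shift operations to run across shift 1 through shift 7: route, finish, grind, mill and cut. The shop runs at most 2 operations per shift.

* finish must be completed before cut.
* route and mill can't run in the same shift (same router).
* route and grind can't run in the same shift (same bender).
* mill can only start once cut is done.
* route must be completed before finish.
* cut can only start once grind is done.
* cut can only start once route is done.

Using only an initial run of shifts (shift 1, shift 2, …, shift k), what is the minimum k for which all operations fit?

4

The precedence chain requires at least 4 distinct shifts.
With at most 2 per shift and 5 operations, at least 3 shifts are needed.
4 works (last occupied shift: shift 4): for example cut=shift 3, route=shift 1, mill=shift 4, grind=shift 2, finish=shift 2.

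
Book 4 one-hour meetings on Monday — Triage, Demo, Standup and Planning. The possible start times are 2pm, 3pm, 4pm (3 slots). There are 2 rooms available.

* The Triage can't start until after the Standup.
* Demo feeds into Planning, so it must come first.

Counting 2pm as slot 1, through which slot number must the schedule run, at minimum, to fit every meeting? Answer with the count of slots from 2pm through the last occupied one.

2 slots

The precedence chain requires at least 2 distinct slots.
With at most 2 per slot and 4 meetings, at least 2 slots are needed.
2 works (last occupied slot: 3pm): for example Demo in 2pm; Standup in 2pm; Planning in 3pm; Triage in 3pm.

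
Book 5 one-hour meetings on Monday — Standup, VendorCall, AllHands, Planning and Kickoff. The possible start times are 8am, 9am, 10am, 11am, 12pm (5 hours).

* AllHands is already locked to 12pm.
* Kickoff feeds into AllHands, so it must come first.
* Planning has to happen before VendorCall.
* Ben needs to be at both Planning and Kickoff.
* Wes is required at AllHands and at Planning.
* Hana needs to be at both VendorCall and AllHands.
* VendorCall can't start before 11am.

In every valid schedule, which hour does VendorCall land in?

11am

VendorCall's window is 11am–12pm.
AllHands is fixed at 12pm, and VendorCall can't share a hour with AllHands.
So VendorCall must be 11am.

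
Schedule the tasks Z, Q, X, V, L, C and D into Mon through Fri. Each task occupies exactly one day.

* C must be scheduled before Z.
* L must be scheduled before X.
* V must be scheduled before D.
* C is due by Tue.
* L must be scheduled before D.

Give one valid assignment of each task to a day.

V -> Mon, C -> Mon, X -> Tue, D -> Tue, L -> Mon, Q -> Mon, Z -> Tue

Checking: C(Mon) before Z(Tue); V(Mon) before D(Tue); L(Mon) before D(Tue); L(Mon) before X(Tue); C=Mon in [Mon,Tue].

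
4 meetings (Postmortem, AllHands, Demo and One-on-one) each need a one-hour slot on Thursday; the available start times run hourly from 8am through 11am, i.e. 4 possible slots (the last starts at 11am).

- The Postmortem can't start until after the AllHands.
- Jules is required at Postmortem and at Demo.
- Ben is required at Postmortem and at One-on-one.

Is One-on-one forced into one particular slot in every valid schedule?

No

One-on-one can be 8am (e.g. AllHands -> 8am; Demo -> 8am; Postmortem -> 9am; One-on-one -> 8am) or 9am (e.g. Demo in 8am; One-on-one in 9am; Postmortem in 10am; AllHands in 8am).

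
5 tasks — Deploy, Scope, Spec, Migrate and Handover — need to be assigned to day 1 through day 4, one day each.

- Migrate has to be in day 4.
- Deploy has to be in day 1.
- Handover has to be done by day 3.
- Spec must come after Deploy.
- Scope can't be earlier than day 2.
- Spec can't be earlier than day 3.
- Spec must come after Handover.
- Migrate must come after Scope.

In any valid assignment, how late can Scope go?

day 3

Scope is available from day 2; downstream work caps Scope at day 3.
Scope at day 3 is achievable: Migrate in day 4; Scope in day 3; Deploy in day 1; Handover in day 1; Spec in day 3.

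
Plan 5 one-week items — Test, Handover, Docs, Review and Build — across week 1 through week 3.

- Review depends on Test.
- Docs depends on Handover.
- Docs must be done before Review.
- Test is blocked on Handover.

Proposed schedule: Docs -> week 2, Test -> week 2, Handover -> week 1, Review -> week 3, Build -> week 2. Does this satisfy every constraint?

Yes, all constraints hold

Test is blocked on Handover — holds.
Review depends on Test — holds.
Docs must be done before Review — holds.
Docs depends on Handover — holds.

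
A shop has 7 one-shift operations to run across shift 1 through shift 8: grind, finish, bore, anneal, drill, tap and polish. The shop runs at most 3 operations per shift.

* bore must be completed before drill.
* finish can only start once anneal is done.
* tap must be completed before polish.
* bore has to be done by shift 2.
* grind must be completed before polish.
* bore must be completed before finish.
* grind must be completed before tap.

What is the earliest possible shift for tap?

Precedence pushes tap to at least shift 2; downstream work caps tap at shift 7.
tap at shift 2 is achievable: grind -> shift 1; anneal -> shift 1; bore -> shift 1; finish -> shift 2; tap -> shift 2; drill -> shift 2; polish -> shift 3.

shift 2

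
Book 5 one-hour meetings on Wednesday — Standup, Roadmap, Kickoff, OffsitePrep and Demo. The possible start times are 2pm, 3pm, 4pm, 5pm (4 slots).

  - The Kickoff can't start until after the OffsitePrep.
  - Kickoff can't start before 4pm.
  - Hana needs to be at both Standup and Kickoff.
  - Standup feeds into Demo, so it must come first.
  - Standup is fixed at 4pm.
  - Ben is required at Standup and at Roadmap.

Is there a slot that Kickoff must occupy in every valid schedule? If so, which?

Kickoff's window is 4pm–5pm.
Standup is fixed at 4pm, and Kickoff can't share a slot with Standup.
So Kickoff must be 5pm.

5pm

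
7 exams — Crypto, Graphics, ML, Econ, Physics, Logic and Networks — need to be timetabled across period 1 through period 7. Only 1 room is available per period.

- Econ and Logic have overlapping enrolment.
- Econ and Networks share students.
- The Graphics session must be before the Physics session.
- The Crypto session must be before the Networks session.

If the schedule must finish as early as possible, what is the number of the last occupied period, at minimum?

7

The precedence chain requires at least 2 distinct periods.
With at most 1 per period and 7 exams, at least 7 periods are needed.
7 works (last occupied period: period 7): for example Physics -> period 3; Crypto -> period 1; ML -> period 5; Networks -> period 4; Econ -> period 6; Graphics -> period 2; Logic -> period 7.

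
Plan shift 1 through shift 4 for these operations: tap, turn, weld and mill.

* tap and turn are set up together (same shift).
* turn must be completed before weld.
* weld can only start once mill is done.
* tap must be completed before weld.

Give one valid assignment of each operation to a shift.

tap in shift 1; weld in shift 2; turn in shift 1; mill in shift 1

Checking: tap(shift 1) before weld(shift 2); mill(shift 1) before weld(shift 2); turn(shift 1) before weld(shift 2); tap = turn = shift 1.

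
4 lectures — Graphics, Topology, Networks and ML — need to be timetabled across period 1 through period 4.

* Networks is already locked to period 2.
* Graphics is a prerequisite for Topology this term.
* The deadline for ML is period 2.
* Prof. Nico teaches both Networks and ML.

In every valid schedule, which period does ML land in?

period 1

ML's window is period 1–period 2.
Networks is fixed at period 2, and ML can't share a period with Networks.
So ML must be period 1.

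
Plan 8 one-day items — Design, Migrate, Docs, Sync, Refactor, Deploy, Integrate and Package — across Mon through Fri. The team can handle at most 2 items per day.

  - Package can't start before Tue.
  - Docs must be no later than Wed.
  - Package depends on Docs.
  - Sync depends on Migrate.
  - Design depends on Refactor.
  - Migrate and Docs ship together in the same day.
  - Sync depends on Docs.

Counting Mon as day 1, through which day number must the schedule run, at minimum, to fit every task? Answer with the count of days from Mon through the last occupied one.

4 days

The precedence chain requires at least 2 distinct days.
With at most 2 per day and 8 tasks, at least 4 days are needed.
4 works (last occupied day: Thu): for example Deploy=Wed; Design=Thu; Docs=Mon; Migrate=Mon; Package=Tue; Integrate=Thu; Sync=Tue; Refactor=Wed.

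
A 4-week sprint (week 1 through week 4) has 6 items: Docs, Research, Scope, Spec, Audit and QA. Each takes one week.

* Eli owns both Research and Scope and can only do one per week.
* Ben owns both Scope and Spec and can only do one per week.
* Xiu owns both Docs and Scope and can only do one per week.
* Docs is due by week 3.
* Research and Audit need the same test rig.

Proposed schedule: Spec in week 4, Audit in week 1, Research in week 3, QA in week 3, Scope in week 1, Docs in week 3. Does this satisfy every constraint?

Docs is due by week 3 — holds.
Research and Audit need the same test rig — holds.
Ben owns both Scope and Spec and can only do one per week — holds.
Eli owns both Research and Scope and can only do one per week — holds.
Xiu owns both Docs and Scope and can only do one per week — holds.

Yes, all constraints hold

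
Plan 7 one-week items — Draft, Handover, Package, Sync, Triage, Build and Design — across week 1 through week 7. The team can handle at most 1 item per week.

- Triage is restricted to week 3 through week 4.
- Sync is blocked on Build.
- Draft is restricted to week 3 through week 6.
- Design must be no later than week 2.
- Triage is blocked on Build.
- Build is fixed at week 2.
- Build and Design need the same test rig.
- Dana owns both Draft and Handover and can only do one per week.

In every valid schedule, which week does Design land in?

week 1

Design's window is week 1–week 2.
Build is fixed at week 2, and Design can't share a week with Build.
So Design must be week 1.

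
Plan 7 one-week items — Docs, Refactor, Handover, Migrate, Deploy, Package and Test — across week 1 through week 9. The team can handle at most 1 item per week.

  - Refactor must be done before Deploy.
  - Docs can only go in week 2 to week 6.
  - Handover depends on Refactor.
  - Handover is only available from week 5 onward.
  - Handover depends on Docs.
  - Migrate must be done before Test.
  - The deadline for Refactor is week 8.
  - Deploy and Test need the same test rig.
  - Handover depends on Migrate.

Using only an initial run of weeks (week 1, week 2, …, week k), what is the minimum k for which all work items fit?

The precedence chain requires at least 2 distinct weeks.
With at most 1 per week and 7 work items, at least 7 weeks are needed.
Handover can't be placed before week 5, so the schedule must run through at least week 5.
7 works (last occupied week: week 7): for example Docs in week 2; Package in week 7; Refactor in week 1; Deploy in week 4; Migrate in week 3; Test in week 6; Handover in week 5.

7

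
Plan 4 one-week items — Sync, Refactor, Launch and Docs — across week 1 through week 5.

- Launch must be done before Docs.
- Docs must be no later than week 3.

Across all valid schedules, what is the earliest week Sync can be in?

week 1

Sync at week 1 is achievable: Refactor in week 1; Sync in week 1; Launch in week 1; Docs in week 2.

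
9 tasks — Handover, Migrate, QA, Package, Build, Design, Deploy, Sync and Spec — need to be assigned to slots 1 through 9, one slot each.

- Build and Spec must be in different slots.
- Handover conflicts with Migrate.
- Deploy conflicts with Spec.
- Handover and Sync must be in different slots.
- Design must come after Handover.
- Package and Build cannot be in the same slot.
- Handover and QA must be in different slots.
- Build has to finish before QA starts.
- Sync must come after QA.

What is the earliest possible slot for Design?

Precedence pushes Design to at least 2.
Design at 2 is achievable: Sync=3, Build=1, Deploy=1, QA=2, Design=2, Migrate=2, Package=2, Handover=1, Spec=2.

2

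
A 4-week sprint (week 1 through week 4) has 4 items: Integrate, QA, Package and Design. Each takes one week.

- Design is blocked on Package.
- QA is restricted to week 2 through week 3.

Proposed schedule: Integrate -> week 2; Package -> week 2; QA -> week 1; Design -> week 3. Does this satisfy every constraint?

QA is restricted to week 2 through week 3 — violated.
Design is blocked on Package — holds.

Invalid. QA is restricted to week 2 through week 3.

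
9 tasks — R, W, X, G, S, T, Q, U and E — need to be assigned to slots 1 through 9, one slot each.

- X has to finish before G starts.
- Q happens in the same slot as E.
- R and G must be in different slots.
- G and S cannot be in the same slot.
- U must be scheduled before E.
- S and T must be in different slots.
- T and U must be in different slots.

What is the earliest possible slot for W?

1

W at 1 is achievable: R -> 1, E -> 2, U -> 1, T -> 2, S -> 1, W -> 1, X -> 1, Q -> 2, G -> 2.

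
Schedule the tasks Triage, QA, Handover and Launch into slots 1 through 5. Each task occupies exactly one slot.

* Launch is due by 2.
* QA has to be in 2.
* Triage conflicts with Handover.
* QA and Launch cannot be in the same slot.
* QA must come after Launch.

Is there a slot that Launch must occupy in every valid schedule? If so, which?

1

Launch's window is 1–2.
QA is fixed at 2, and Launch can't share a slot with QA.
So Launch must be 1.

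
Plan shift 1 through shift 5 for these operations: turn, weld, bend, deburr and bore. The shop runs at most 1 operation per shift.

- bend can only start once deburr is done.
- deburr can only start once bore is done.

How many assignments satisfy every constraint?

20

Splitting on turn: it can be shift 1 (4), shift 2 (4), shift 3 (4), shift 4 (4), shift 5 (4). Listing each branch's schedules as (weld, bend, deburr, bore) by shift number:
turn=shift 1: (2,5,4,3) (3,5,4,2) (4,5,3,2) (5,4,3,2) — 4.
turn=shift 2: (1,5,4,3) (3,5,4,1) (4,5,3,1) (5,4,3,1) — 4.
turn=shift 3: (1,5,4,2) (2,5,4,1) (4,5,2,1) (5,4,2,1) — 4.
turn=shift 4: (1,5,3,2) (2,5,3,1) (3,5,2,1) (5,3,2,1) — 4.
turn=shift 5: (1,4,3,2) (2,4,3,1) (3,4,2,1) (4,3,2,1) — 4.
Summing: 4 + 4 + 4 + 4 + 4 = 20.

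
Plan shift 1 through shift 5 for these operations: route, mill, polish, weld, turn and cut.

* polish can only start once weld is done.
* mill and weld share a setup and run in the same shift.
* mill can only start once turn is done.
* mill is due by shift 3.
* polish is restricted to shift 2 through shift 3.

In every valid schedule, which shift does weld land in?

Weld must be in the same shift as mill, which can't be before shift 2, so weld is at least shift 2; downstream work caps weld at shift 2.
So weld is pinned to shift 2.

shift 2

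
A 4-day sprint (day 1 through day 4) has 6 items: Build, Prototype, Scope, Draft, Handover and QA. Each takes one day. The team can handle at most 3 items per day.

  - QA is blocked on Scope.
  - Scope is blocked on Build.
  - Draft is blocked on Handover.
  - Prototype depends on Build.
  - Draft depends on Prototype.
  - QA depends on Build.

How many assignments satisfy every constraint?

27

Splitting on Build: it can be day 1 (24), day 2 (3). Listing each branch's schedules as (Prototype, Scope, Draft, Handover, QA) by day number:
Build=day 1: (2,2,3,1,3) (2,2,3,1,4) (2,2,3,2,3) (2,2,3,2,4) (2,2,4,1,3) (2,2,4,1,4) (2,2,4,2,3) (2,2,4,2,4) (2,2,4,3,3) (2,2,4,3,4) (2,3,3,1,4) (2,3,3,2,4) (2,3,4,1,4) (2,3,4,2,4) (2,3,4,3,4) (3,2,4,1,3) (3,2,4,1,4) (3,2,4,2,3) (3,2,4,2,4) (3,2,4,3,3) (3,2,4,3,4) (3,3,4,1,4) (3,3,4,2,4) (3,3,4,3,4) — 24.
Build=day 2: (3,3,4,1,4) (3,3,4,2,4) (3,3,4,3,4) — 3.
Summing: 24 + 3 = 27.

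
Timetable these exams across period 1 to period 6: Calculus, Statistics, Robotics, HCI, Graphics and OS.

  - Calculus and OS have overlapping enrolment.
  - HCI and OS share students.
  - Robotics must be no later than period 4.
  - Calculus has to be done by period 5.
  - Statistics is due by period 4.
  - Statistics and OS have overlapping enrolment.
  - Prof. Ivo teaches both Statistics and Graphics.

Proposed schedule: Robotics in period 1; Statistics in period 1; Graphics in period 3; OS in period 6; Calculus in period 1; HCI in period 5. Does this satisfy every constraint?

Calculus and OS have overlapping enrolment — holds.
Calculus has to be done by period 5 — holds.
Robotics must be no later than period 4 — holds.
Prof. Ivo teaches both Statistics and Graphics — holds.
Statistics and OS have overlapping enrolment — holds.
Statistics is due by period 4 — holds.
HCI and OS share students — holds.

Valid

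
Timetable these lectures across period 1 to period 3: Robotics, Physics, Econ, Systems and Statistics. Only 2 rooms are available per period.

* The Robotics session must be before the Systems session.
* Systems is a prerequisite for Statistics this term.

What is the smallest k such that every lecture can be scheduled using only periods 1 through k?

3

The precedence chain requires at least 3 distinct periods.
With at most 2 per period and 5 lectures, at least 3 periods are needed.
3 works (last occupied period: period 3): for example Physics -> period 1, Statistics -> period 3, Econ -> period 2, Robotics -> period 1, Systems -> period 2.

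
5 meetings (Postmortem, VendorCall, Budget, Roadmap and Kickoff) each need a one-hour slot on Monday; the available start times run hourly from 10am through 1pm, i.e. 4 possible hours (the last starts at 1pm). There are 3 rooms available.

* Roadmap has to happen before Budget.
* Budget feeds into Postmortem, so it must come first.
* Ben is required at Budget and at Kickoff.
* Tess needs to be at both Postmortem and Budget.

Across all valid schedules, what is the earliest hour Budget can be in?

11am

Precedence pushes Budget to at least 11am; downstream work caps Budget at 12pm.
Budget at 11am is achievable: VendorCall -> 10am; Roadmap -> 10am; Postmortem -> 12pm; Kickoff -> 10am; Budget -> 11am.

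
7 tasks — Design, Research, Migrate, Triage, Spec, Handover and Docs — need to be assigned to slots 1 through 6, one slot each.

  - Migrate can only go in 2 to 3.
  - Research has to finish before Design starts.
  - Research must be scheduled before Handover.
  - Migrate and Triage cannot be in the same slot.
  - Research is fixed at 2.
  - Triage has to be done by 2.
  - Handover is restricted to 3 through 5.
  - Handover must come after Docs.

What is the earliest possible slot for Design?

3

Precedence pushes Design to at least 3.
Design at 3 is achievable: Design=3, Handover=3, Triage=1, Migrate=2, Spec=1, Research=2, Docs=1.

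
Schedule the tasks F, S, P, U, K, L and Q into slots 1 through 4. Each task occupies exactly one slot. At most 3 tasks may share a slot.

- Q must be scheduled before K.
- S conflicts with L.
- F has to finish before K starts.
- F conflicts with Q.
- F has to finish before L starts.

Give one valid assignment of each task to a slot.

F in 1, U in 2, S in 1, K in 3, L in 2, P in 1, Q in 2

Checking: F(1) before L(2); Q(2) before K(3); F(1) before K(3); F(1) != Q(2); S(1) != L(2); max 3 per slot (cap 3).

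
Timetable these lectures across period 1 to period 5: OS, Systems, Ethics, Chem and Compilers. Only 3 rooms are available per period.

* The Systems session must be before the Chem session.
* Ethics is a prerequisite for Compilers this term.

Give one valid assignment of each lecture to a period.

Systems in period 1, Ethics in period 1, Compilers in period 2, Chem in period 2, OS in period 1

Checking: Systems(period 1) before Chem(period 2); Ethics(period 1) before Compilers(period 2); max 3 per period (cap 3).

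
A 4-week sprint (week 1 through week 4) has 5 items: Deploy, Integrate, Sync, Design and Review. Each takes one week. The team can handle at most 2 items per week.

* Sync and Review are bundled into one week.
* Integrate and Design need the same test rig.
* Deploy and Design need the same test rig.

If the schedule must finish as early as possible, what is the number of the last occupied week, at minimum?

3

With at most 2 per week and 5 work items, at least 3 weeks are needed.
3 works (last occupied week: week 3): for example Design -> week 3; Integrate -> week 1; Sync -> week 2; Review -> week 2; Deploy -> week 1.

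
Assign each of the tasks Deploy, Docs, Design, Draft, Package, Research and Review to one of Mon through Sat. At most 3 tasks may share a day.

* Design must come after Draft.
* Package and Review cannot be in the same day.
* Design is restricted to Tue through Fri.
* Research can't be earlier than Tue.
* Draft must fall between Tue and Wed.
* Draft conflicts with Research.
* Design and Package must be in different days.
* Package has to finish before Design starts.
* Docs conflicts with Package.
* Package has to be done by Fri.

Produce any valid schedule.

Review=Tue, Research=Wed, Draft=Tue, Docs=Tue, Deploy=Mon, Package=Mon, Design=Wed

Checking: Package(Mon) before Design(Wed); Draft(Tue) before Design(Wed); Design(Wed) != Package(Mon); Draft(Tue) != Research(Wed); Docs(Tue) != Package(Mon); Package(Mon) != Review(Tue); Design=Wed in [Tue,Fri]; Package=Mon in [Mon,Fri]; Research=Wed in [Tue,Sat]; Draft=Tue in [Tue,Wed]; max 3 per day (cap 3).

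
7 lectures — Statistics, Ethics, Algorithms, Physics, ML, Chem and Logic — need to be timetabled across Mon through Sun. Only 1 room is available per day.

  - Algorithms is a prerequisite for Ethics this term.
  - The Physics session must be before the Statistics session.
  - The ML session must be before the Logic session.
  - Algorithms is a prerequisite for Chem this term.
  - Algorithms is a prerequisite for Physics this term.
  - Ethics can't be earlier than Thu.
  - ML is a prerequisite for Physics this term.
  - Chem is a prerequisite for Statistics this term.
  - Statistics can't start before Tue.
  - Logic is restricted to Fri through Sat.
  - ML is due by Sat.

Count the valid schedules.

Splitting on Statistics: it can be Fri (5), Sat (5), Sun (20). Listing each branch's schedules as (Ethics, Algorithms, Physics, ML, Chem, Logic):
Statistics=Fri: (Sun,Mon,Wed,Tue,Thu,Sat) (Sun,Mon,Thu,Tue,Wed,Sat) (Sun,Mon,Thu,Wed,Tue,Sat) (Sun,Tue,Wed,Mon,Thu,Sat) (Sun,Tue,Thu,Mon,Wed,Sat) — 5.
Statistics=Sat: (Sun,Mon,Wed,Tue,Thu,Fri) (Sun,Mon,Thu,Tue,Wed,Fri) (Sun,Mon,Thu,Wed,Tue,Fri) (Sun,Tue,Wed,Mon,Thu,Fri) (Sun,Tue,Thu,Mon,Wed,Fri) — 5.
Statistics=Sun: (Thu,Mon,Wed,Tue,Fri,Sat) (Thu,Mon,Wed,Tue,Sat,Fri) (Thu,Mon,Fri,Tue,Wed,Sat) (Thu,Mon,Fri,Wed,Tue,Sat) (Thu,Mon,Sat,Tue,Wed,Fri) (Thu,Mon,Sat,Wed,Tue,Fri) (Thu,Tue,Wed,Mon,Fri,Sat) (Thu,Tue,Wed,Mon,Sat,Fri) (Thu,Tue,Fri,Mon,Wed,Sat) (Thu,Tue,Sat,Mon,Wed,Fri) (Fri,Mon,Wed,Tue,Thu,Sat) (Fri,Mon,Thu,Tue,Wed,Sat) (Fri,Mon,Thu,Wed,Tue,Sat) (Fri,Tue,Wed,Mon,Thu,Sat) (Fri,Tue,Thu,Mon,Wed,Sat) (Sat,Mon,Wed,Tue,Thu,Fri) (Sat,Mon,Thu,Tue,Wed,Fri) (Sat,Mon,Thu,Wed,Tue,Fri) (Sat,Tue,Wed,Mon,Thu,Fri) (Sat,Tue,Thu,Mon,Wed,Fri) — 20.
Summing: 5 + 5 + 20 = 30.

30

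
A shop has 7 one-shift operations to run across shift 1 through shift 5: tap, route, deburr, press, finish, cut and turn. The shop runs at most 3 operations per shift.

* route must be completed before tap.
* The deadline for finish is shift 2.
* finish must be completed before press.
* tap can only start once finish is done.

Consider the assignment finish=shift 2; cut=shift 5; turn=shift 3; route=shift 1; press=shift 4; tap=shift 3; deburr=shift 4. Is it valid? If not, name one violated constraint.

The deadline for finish is shift 2 — holds.
tap can only start once finish is done — holds.
The shop runs at most 3 operations per shift — holds.
finish must be completed before press — holds.
route must be completed before tap — holds.

Yes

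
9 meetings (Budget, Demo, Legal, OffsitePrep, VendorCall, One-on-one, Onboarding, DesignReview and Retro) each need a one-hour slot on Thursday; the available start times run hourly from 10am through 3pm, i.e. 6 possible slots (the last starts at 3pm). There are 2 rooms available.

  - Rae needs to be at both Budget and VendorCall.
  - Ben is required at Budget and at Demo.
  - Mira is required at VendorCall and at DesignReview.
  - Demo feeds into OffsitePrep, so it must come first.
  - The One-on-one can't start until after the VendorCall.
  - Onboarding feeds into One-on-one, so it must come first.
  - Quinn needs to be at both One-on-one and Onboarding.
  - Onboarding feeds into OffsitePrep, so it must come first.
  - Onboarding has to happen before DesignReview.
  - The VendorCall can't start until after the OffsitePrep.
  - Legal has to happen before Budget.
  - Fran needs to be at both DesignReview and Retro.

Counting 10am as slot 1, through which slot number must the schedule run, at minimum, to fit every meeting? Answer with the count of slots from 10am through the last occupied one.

The precedence chain requires at least 4 distinct slots.
With at most 2 per slot and 9 meetings, at least 5 slots are needed.
5 works (last occupied slot: 2pm): for example OffsitePrep in 11am; Budget in 1pm; Demo in 10am; Legal in 11am; VendorCall in 12pm; One-on-one in 1pm; Onboarding in 10am; DesignReview in 2pm; Retro in 12pm.

5 slots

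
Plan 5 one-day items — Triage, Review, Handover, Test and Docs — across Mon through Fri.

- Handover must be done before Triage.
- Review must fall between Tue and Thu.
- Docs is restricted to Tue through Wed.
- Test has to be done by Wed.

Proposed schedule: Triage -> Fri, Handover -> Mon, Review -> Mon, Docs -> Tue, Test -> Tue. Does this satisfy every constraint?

No — it violates: Review must fall between Tue and Thu

Review must fall between Tue and Thu — violated.
Handover must be done before Triage — holds.
Test has to be done by Wed — holds.
Docs is restricted to Tue through Wed — holds.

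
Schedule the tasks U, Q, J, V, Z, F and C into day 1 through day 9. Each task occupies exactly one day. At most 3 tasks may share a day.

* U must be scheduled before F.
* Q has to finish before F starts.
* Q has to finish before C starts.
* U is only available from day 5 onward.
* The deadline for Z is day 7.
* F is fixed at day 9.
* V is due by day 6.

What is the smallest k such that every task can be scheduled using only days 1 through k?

9

The precedence chain requires at least 2 distinct days.
With at most 3 per day and 7 tasks, at least 3 days are needed.
F can't be placed before day 9, so the schedule must run through at least day 9.
9 works (last occupied day: day 9): for example C=day 2; Z=day 1; U=day 5; J=day 2; Q=day 1; F=day 9; V=day 1.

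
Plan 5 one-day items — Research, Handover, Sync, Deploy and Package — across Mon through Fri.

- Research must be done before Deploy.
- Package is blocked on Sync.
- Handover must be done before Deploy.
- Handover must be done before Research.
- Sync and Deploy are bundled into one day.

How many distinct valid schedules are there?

5

Splitting on Research: it can be Tue (3), Wed (2). Listing each branch's schedules as (Handover, Sync, Deploy, Package):
Research=Tue: (Mon,Wed,Wed,Thu) (Mon,Wed,Wed,Fri) (Mon,Thu,Thu,Fri) — 3.
Research=Wed: (Mon,Thu,Thu,Fri) (Tue,Thu,Thu,Fri) — 2.
Summing: 3 + 2 = 5.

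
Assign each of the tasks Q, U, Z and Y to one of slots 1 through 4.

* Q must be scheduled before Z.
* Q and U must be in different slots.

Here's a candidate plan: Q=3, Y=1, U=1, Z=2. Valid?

No. Q must be scheduled before Z is not satisfied.

Q and U must be in different slots — holds.
Q must be scheduled before Z — violated.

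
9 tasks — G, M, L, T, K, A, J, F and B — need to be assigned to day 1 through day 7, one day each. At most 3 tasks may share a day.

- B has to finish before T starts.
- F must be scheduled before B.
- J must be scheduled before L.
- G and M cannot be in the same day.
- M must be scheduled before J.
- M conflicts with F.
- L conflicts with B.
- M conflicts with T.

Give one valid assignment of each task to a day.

G in day 2; K in day 1; J in day 2; F in day 2; B in day 3; A in day 1; L in day 4; T in day 4; M in day 1

Checking: F(day 2) before B(day 3); J(day 2) before L(day 4); M(day 1) before J(day 2); B(day 3) before T(day 4); G(day 2) != M(day 1); M(day 1) != T(day 4); L(day 4) != B(day 3); M(day 1) != F(day 2); max 3 per day (cap 3).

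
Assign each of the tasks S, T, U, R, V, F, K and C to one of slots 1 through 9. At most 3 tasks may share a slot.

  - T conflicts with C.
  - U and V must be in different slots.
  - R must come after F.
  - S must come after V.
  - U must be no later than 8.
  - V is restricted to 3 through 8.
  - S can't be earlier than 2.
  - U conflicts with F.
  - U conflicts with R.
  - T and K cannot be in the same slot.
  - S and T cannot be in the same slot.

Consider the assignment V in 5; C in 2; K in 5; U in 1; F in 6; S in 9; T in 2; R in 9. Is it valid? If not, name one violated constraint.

T and K cannot be in the same slot — holds.
U must be no later than 8 — holds.
R must come after F — holds.
T conflicts with C — violated.
U and V must be in different slots — holds.
U conflicts with R — holds.
U conflicts with F — holds.
S must come after V — holds.
V is restricted to 3 through 8 — holds.
S can't be earlier than 2 — holds.
At most 3 tasks may share a slot — holds.
S and T cannot be in the same slot — holds.

Invalid. T conflicts with C.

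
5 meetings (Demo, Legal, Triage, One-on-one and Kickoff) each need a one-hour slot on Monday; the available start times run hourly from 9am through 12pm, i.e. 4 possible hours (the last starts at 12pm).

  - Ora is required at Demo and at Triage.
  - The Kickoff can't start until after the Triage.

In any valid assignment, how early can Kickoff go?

Precedence pushes Kickoff to at least 10am.
Kickoff at 10am is achievable: Triage=9am, One-on-one=9am, Kickoff=10am, Demo=10am, Legal=9am.

10am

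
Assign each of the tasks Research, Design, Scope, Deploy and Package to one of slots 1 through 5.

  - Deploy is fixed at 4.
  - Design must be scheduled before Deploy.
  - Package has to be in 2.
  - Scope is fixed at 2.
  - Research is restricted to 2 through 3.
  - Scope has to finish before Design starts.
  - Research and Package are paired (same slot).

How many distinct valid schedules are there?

1

Enumerating: Deploy in 4, Design in 3, Research in 2, Scope in 2, Package in 2.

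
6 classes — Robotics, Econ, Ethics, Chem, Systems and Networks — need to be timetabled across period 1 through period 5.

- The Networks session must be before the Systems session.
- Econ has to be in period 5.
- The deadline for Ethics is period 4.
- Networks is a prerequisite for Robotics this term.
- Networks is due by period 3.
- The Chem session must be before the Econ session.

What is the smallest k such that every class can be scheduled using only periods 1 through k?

The precedence chain requires at least 2 distinct periods.
Econ can't be placed before period 5, so the schedule must run through at least period 5.
5 works (last occupied period: period 5): for example Ethics -> period 1; Econ -> period 5; Networks -> period 1; Robotics -> period 2; Chem -> period 1; Systems -> period 2.

5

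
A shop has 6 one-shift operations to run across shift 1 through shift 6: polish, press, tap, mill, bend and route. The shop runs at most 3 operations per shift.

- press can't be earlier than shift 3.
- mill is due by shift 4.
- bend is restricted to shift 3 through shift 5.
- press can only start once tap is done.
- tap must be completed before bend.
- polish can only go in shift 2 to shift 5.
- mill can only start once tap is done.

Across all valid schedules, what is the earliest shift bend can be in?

Bend is available from shift 3; bend's own window allows nothing later than shift 5.
bend at shift 3 is achievable: route -> shift 1; tap -> shift 1; bend -> shift 3; polish -> shift 2; mill -> shift 2; press -> shift 3.

shift 3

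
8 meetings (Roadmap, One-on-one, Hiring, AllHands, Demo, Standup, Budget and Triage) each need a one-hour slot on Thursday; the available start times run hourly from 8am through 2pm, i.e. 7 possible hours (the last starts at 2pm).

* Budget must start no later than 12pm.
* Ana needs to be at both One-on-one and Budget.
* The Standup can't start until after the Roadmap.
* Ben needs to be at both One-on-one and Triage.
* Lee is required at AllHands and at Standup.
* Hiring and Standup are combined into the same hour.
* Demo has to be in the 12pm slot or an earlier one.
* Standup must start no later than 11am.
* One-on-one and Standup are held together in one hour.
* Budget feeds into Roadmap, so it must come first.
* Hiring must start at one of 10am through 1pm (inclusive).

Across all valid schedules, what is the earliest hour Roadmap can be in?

9am

Precedence pushes Roadmap to at least 9am; downstream work caps Roadmap at 10am.
Roadmap at 9am is achievable: Hiring in 10am; Demo in 8am; Roadmap in 9am; Budget in 8am; AllHands in 8am; One-on-one in 10am; Standup in 10am; Triage in 8am.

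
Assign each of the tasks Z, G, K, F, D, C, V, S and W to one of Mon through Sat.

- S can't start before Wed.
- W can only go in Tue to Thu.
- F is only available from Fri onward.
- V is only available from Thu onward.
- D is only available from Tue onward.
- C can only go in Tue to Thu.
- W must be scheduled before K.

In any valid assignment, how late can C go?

C is available from Tue; C's own window allows nothing later than Thu.
C at Thu is achievable: F in Fri; S in Wed; D in Tue; G in Mon; W in Tue; C in Thu; Z in Mon; K in Wed; V in Thu.

Thu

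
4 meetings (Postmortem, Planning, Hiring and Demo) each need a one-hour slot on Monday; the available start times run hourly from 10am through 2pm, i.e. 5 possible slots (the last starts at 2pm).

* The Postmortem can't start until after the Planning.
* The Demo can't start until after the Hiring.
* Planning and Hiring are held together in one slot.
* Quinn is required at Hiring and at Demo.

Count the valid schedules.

30

Splitting on Postmortem: it can be 11am (4), 12pm (7), 1pm (9), 2pm (10). Listing each branch's schedules as (Planning, Hiring, Demo):
Postmortem=11am: (10am,10am,11am) (10am,10am,12pm) (10am,10am,1pm) (10am,10am,2pm) — 4.
Postmortem=12pm: (10am,10am,11am) (10am,10am,12pm) (10am,10am,1pm) (10am,10am,2pm) (11am,11am,12pm) (11am,11am,1pm) (11am,11am,2pm) — 7.
Postmortem=1pm: (10am,10am,11am) (10am,10am,12pm) (10am,10am,1pm) (10am,10am,2pm) (11am,11am,12pm) (11am,11am,1pm) (11am,11am,2pm) (12pm,12pm,1pm) (12pm,12pm,2pm) — 9.
Postmortem=2pm: (10am,10am,11am) (10am,10am,12pm) (10am,10am,1pm) (10am,10am,2pm) (11am,11am,12pm) (11am,11am,1pm) (11am,11am,2pm) (12pm,12pm,1pm) (12pm,12pm,2pm) (1pm,1pm,2pm) — 10.
Summing: 4 + 7 + 9 + 10 = 30.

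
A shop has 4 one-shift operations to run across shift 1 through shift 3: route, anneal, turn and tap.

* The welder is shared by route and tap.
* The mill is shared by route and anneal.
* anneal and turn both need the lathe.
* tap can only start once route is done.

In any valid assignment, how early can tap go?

shift 2

Precedence pushes tap to at least shift 2.
tap at shift 2 is achievable: turn -> shift 1; tap -> shift 2; anneal -> shift 2; route -> shift 1.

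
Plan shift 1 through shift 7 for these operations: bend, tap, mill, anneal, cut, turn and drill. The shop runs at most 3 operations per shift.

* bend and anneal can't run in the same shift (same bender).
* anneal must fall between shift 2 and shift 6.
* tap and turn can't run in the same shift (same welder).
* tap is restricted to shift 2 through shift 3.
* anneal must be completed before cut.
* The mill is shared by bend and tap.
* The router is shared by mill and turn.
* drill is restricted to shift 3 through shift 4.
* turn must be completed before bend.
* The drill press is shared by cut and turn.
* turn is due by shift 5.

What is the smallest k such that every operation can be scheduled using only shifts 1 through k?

3 shifts

The precedence chain requires at least 2 distinct shifts.
With at most 3 per shift and 7 operations, at least 3 shifts are needed.
drill can't be placed before shift 3, so the schedule must run through at least shift 3.
3 works (last occupied shift: shift 3): for example cut -> shift 3; tap -> shift 2; mill -> shift 2; anneal -> shift 2; drill -> shift 3; bend -> shift 3; turn -> shift 1.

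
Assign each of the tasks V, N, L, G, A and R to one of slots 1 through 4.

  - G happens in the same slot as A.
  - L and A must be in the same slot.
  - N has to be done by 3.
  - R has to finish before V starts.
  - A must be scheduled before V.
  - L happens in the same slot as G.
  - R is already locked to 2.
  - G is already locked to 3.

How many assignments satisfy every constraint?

3

Enumerating: R in 2; A in 3; L in 3; G in 3; N in 1; V in 4 | G in 3; R in 2; L in 3; N in 2; A in 3; V in 4 | L=3; V=4; A=3; R=2; G=3; N=3.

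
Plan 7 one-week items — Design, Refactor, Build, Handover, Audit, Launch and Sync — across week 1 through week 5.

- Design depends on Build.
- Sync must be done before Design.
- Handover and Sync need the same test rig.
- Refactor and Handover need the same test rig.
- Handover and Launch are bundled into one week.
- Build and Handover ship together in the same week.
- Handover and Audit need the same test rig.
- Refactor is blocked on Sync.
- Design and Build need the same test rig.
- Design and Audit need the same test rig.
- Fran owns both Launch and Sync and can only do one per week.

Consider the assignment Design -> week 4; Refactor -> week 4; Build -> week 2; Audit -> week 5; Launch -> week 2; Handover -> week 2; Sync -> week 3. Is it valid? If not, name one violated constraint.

Design and Audit need the same test rig — holds.
Handover and Audit need the same test rig — holds.
Build and Handover ship together in the same week — holds.
Sync must be done before Design — holds.
Fran owns both Launch and Sync and can only do one per week — holds.
Design depends on Build — holds.
Refactor and Handover need the same test rig — holds.
Refactor is blocked on Sync — holds.
Design and Build need the same test rig — holds.
Handover and Launch are bundled into one week — holds.
Handover and Sync need the same test rig — holds.

Yes, all constraints hold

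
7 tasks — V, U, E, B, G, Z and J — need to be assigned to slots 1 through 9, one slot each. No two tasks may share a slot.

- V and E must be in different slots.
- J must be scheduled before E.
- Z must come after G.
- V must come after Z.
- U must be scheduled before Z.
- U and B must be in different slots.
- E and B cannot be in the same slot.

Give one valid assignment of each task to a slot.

Z=3, J=5, G=2, B=7, E=6, V=4, U=1

Checking: G(2) before Z(3); U(1) before Z(3); Z(3) before V(4); J(5) before E(6); E(6) != B(7); V(4) != E(6); U(1) != B(7); max 1 per slot (cap 1).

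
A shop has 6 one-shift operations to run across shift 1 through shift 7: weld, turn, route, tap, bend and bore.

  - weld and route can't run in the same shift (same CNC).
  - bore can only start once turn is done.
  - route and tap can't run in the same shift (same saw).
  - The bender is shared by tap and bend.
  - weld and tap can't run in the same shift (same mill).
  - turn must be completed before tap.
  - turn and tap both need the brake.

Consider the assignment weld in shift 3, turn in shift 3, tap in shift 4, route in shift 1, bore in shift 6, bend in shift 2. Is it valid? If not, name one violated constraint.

The bender is shared by tap and bend — holds.
weld and tap can't run in the same shift (same mill) — holds.
bore can only start once turn is done — holds.
turn must be completed before tap — holds.
turn and tap both need the brake — holds.
route and tap can't run in the same shift (same saw) — holds.
weld and route can't run in the same shift (same CNC) — holds.

Valid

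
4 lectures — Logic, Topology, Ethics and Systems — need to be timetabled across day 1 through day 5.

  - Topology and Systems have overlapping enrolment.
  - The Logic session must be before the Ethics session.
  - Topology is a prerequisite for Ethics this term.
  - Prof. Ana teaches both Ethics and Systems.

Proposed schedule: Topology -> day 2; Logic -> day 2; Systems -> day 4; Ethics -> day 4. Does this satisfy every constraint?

Topology and Systems have overlapping enrolment — holds.
Prof. Ana teaches both Ethics and Systems — violated.
The Logic session must be before the Ethics session — holds.
Topology is a prerequisite for Ethics this term — holds.

Invalid. Prof. Ana teaches both Ethics and Systems.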